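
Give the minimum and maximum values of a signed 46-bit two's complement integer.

For 46-bit two's complement:
Minimum: -2^45 = -35184372088832
Maximum: 2^45 - 1 = 35184372088831



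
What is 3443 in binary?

Using repeated division by 2:
3443 ÷ 2 = 1721 remainder 1
1721 ÷ 2 = 860 remainder 1
860 ÷ 2 = 430 remainder 0
430 ÷ 2 = 215 remainder 0
215 ÷ 2 = 107 remainder 1
107 ÷ 2 = 53 remainder 1
53 ÷ 2 = 26 remainder 1
26 ÷ 2 = 13 remainder 0
13 ÷ 2 = 6 remainder 1
6 ÷ 2 = 3 remainder 0
3 ÷ 2 = 1 remainder 1
1 ÷ 2 = 0 remainder 1
Reading remainders bottom to top: 110101110011



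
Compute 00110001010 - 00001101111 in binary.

Method 1 - Direct subtraction (column by column from the right: bit − bit − borrow-in; if negative, add 2 and borrow 1 from the next column):
borrow: 00011111110
        00110001010
-       00001101111
-------------------
        00100011011

Method 2 - Add two's complement:
Two's complement of 00001101111: invert → 11110010000, add 1 → 11110010001
  00110001010
+ 11110010001
-------------
 100100011011  (end carry out of the top bit = 1)
Discarding the end carry: 00100011011
Decimal check:
  00110001010 = 256 + 128 + 8 + 2 = 394
  00001101111 = 64 + 32 + 8 + 4 + 2 + 1 = 111
  394 - 111 = 283, and 00100011011 = 256 + 16 + 8 + 2 + 1 = 283 ✓



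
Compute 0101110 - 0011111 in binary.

Method 1 - Direct subtraction (column by column from the right: bit − bit − borrow-in; if negative, add 2 and borrow 1 from the next column):
borrow: 0111110
        0101110
-       0011111
---------------
        0001111

Method 2 - Add two's complement:
Two's complement of 0011111: invert → 1100000, add 1 → 1100001
  0101110
+ 1100001
---------
 10001111  (end carry out of the top bit = 1)
Discarding the end carry: 0001111
Decimal check:
  0101110 = 32 + 8 + 4 + 2 = 46
  0011111 = 16 + 8 + 4 + 2 + 1 = 31
  46 - 31 = 15, and 0001111 = 8 + 4 + 2 + 1 = 15 ✓



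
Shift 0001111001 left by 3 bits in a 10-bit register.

Original: 0001111001 (decimal 121)
Shift left by 3 positions
Append 3 zeros on the right
Result: 1111001000 (decimal 968)
Equivalent: 121 << 3 = 121 × 2^3 = 968



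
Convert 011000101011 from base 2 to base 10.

Sum of powers of 2 for each 1-bit:
2^0 + 2^1 + 2^3 + 2^5 + 2^9 + 2^10
= 1 + 2 + 8 + 32 + 512 + 1024
= 1579



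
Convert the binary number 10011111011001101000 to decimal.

Sum of powers of 2 for each 1-bit:
2^3 + 2^5 + 2^6 + 2^9 + 2^10 + 2^12 + 2^13 + 2^14 + 2^15 + 2^16 + 2^19
= 8 + 32 + 64 + 512 + 1024 + 4096 + 8192 + 16384 + 32768 + 65536 + 524288
= 652904



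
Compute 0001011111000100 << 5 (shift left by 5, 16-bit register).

Original: 0001011111000100 (decimal 6084)
Shift left by 5 positions
Append 5 zeros on the right and drop the 5 high bits that overflow the 16-bit width
Result: 1111100010000000 (decimal 63616)
Equivalent: 6084 << 5 = 6084 × 2^5 = 194688, truncated to 16 bits = 63616



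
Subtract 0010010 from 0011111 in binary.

Method 1 - Direct subtraction (column by column from the right: bit − bit − borrow-in; if negative, add 2 and borrow 1 from the next column):
borrow: 0000000
        0011111
-       0010010
---------------
        0001101

Method 2 - Add two's complement:
Two's complement of 0010010: invert → 1101101, add 1 → 1101110
  0011111
+ 1101110
---------
 10001101  (end carry out of the top bit = 1)
Discarding the end carry: 0001101
Decimal check:
  0011111 = 16 + 8 + 4 + 2 + 1 = 31
  0010010 = 16 + 2 = 18
  31 - 18 = 13, and 0001101 = 8 + 4 + 1 = 13 ✓



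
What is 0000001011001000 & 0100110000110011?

AND: 1 only when both bits are 1
  0000001011001000
& 0100110000110011
------------------
  0000000000000000
Decimal: 712 & 19507 = 0



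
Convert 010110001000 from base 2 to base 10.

Sum of powers of 2 for each 1-bit:
2^3 + 2^7 + 2^8 + 2^10
= 8 + 128 + 256 + 1024
= 1416



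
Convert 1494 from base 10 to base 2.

Using repeated division by 2:
1494 ÷ 2 = 747 remainder 0
747 ÷ 2 = 373 remainder 1
373 ÷ 2 = 186 remainder 1
186 ÷ 2 = 93 remainder 0
93 ÷ 2 = 46 remainder 1
46 ÷ 2 = 23 remainder 0
23 ÷ 2 = 11 remainder 1
11 ÷ 2 = 5 remainder 1
5 ÷ 2 = 2 remainder 1
2 ÷ 2 = 1 remainder 0
1 ÷ 2 = 0 remainder 1
Reading remainders bottom to top: 10111010110



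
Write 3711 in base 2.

Using repeated division by 2:
3711 ÷ 2 = 1855 remainder 1
1855 ÷ 2 = 927 remainder 1
927 ÷ 2 = 463 remainder 1
463 ÷ 2 = 231 remainder 1
231 ÷ 2 = 115 remainder 1
115 ÷ 2 = 57 remainder 1
57 ÷ 2 = 28 remainder 1
28 ÷ 2 = 14 remainder 0
14 ÷ 2 = 7 remainder 0
7 ÷ 2 = 3 remainder 1
3 ÷ 2 = 1 remainder 1
1 ÷ 2 = 0 remainder 1
Reading remainders bottom to top: 111001111111



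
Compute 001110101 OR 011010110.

OR: 1 when either bit is 1
  001110101
| 011010110
-----------
  011110111
Decimal: 117 | 214 = 247



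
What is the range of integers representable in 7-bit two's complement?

For 7-bit two's complement:
Minimum: -2^6 = -64
Maximum: 2^6 - 1 = 63



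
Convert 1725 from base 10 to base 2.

Using repeated division by 2:
1725 ÷ 2 = 862 remainder 1
862 ÷ 2 = 431 remainder 0
431 ÷ 2 = 215 remainder 1
215 ÷ 2 = 107 remainder 1
107 ÷ 2 = 53 remainder 1
53 ÷ 2 = 26 remainder 1
26 ÷ 2 = 13 remainder 0
13 ÷ 2 = 6 remainder 1
6 ÷ 2 = 3 remainder 0
3 ÷ 2 = 1 remainder 1
1 ÷ 2 = 0 remainder 1
Reading remainders bottom to top: 11010111101



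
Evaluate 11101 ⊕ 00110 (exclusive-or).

XOR: 1 when bits differ
  11101
^ 00110
-------
  11011
Decimal: 29 ^ 6 = 27



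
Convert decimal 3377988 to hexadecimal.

Using repeated division by 16 (digits 10–15 are A–F):
3377988 ÷ 16 = 211124 remainder 4
211124 ÷ 16 = 13195 remainder 4
13195 ÷ 16 = 824 remainder 11 (B)
824 ÷ 16 = 51 remainder 8
51 ÷ 16 = 3 remainder 3
3 ÷ 16 = 0 remainder 3
Reading remainders bottom to top: 338B44



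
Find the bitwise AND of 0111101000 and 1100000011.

AND: 1 only when both bits are 1
  0111101000
& 1100000011
------------
  0100000000
Decimal: 488 & 771 = 256



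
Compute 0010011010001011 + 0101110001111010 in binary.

Add column by column from the right: bit + bit + carry-in; write the sum mod 2, carry 1 when the sum is 2 or 3.
carry:  1111100111110100
        0010011010001011
+       0101110001111010
------------------------
       01000001100000101
(the carry out of the leftmost column, 0, becomes the leading bit)
Decimal check:
  0010011010001011 = 8192 + 1024 + 512 + 128 + 8 + 2 + 1 = 9867
  0101110001111010 = 16384 + 4096 + 2048 + 1024 + 64 + 32 + 16 + 8 + 2 = 23674
  9867 + 23674 = 33541, and 01000001100000101 = 32768 + 512 + 256 + 4 + 1 = 33541 ✓



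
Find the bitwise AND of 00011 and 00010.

AND: 1 only when both bits are 1
  00011
& 00010
-------
  00010
Decimal: 3 & 2 = 2



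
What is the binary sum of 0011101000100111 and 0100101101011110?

Add column by column from the right: bit + bit + carry-in; write the sum mod 2, carry 1 when the sum is 2 or 3.
carry:  1111010011111100
        0011101000100111
+       0100101101011110
------------------------
       01000010110000101
(the carry out of the leftmost column, 0, becomes the leading bit)
Decimal check:
  0011101000100111 = 8192 + 4096 + 2048 + 512 + 32 + 4 + 2 + 1 = 14887
  0100101101011110 = 16384 + 2048 + 512 + 256 + 64 + 16 + 8 + 4 + 2 = 19294
  14887 + 19294 = 34181, and 01000010110000101 = 32768 + 1024 + 256 + 128 + 4 + 1 = 34181 ✓



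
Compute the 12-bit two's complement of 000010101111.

Original: 000010101111
Step 1 - Invert all bits: 111101010000
Step 2 - Add 1: 111101010001
Verification: 000010101111 + 111101010001 = 1000000000000; discarding the end carry (carry out of the top bit) leaves the 12-bit value 000000000000, as required for x + (-x)



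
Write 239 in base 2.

Using repeated division by 2:
239 ÷ 2 = 119 remainder 1
119 ÷ 2 = 59 remainder 1
59 ÷ 2 = 29 remainder 1
29 ÷ 2 = 14 remainder 1
14 ÷ 2 = 7 remainder 0
7 ÷ 2 = 3 remainder 1
3 ÷ 2 = 1 remainder 1
1 ÷ 2 = 0 remainder 1
Reading remainders bottom to top: 11101111



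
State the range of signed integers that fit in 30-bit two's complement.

For 30-bit two's complement:
Minimum: -2^29 = -536870912
Maximum: 2^29 - 1 = 536870911



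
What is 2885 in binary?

Using repeated division by 2:
2885 ÷ 2 = 1442 remainder 1
1442 ÷ 2 = 721 remainder 0
721 ÷ 2 = 360 remainder 1
360 ÷ 2 = 180 remainder 0
180 ÷ 2 = 90 remainder 0
90 ÷ 2 = 45 remainder 0
45 ÷ 2 = 22 remainder 1
22 ÷ 2 = 11 remainder 0
11 ÷ 2 = 5 remainder 1
5 ÷ 2 = 2 remainder 1
2 ÷ 2 = 1 remainder 0
1 ÷ 2 = 0 remainder 1
Reading remainders bottom to top: 101101000101



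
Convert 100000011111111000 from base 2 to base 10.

Sum of powers of 2 for each 1-bit:
2^3 + 2^4 + 2^5 + 2^6 + 2^7 + 2^8 + 2^9 + 2^10 + 2^17
= 8 + 16 + 32 + 64 + 128 + 256 + 512 + 1024 + 131072
= 133112



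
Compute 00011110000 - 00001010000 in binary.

Method 1 - Direct subtraction (column by column from the right: bit − bit − borrow-in; if negative, add 2 and borrow 1 from the next column):
borrow: 00000000000
        00011110000
-       00001010000
-------------------
        00010100000

Method 2 - Add two's complement:
Two's complement of 00001010000: invert → 11110101111, add 1 → 11110110000
  00011110000
+ 11110110000
-------------
 100010100000  (end carry out of the top bit = 1)
Discarding the end carry: 00010100000
Decimal check:
  00011110000 = 128 + 64 + 32 + 16 = 240
  00001010000 = 64 + 16 = 80
  240 - 80 = 160, and 00010100000 = 128 + 32 = 160 ✓



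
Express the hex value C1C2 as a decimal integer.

Expand by place value (powers of 16):
Digit values: C = 12
C1C2 = 12 × 16^3 + 1 × 16^2 + 12 × 16^1 + 2 × 16^0
= 12 × 4096 + 1 × 256 + 12 × 16 + 2 × 1
= 49152 + 256 + 192 + 2
= 49602



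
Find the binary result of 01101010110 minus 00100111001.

Method 1 - Direct subtraction (column by column from the right: bit − bit − borrow-in; if negative, add 2 and borrow 1 from the next column):
borrow: 00001110010
        01101010110
-       00100111001
-------------------
        01000011101

Method 2 - Add two's complement:
Two's complement of 00100111001: invert → 11011000110, add 1 → 11011000111
  01101010110
+ 11011000111
-------------
 101000011101  (end carry out of the top bit = 1)
Discarding the end carry: 01000011101
Decimal check:
  01101010110 = 512 + 256 + 64 + 16 + 4 + 2 = 854
  00100111001 = 256 + 32 + 16 + 8 + 1 = 313
  854 - 313 = 541, and 01000011101 = 512 + 16 + 8 + 4 + 1 = 541 ✓



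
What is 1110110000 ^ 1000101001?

XOR: 1 when bits differ
  1110110000
^ 1000101001
------------
  0110011001
Decimal: 944 ^ 553 = 409



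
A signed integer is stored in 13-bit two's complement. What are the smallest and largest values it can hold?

For 13-bit two's complement:
Minimum: -2^12 = -4096
Maximum: 2^12 - 1 = 4095



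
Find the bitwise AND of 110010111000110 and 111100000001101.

AND: 1 only when both bits are 1
  110010111000110
& 111100000001101
-----------------
  110000000000100
Decimal: 26054 & 30733 = 24580



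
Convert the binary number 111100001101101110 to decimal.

Sum of powers of 2 for each 1-bit:
2^1 + 2^2 + 2^3 + 2^5 + 2^6 + 2^8 + 2^9 + 2^14 + 2^15 + 2^16 + 2^17
= 2 + 4 + 8 + 32 + 64 + 256 + 512 + 16384 + 32768 + 65536 + 131072
= 246638



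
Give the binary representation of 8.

Using repeated division by 2:
8 ÷ 2 = 4 remainder 0
4 ÷ 2 = 2 remainder 0
2 ÷ 2 = 1 remainder 0
1 ÷ 2 = 0 remainder 1
Reading remainders bottom to top: 1000



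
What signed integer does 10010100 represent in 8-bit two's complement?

Binary: 10010100
Sign bit: 1 (negative)
Invert: 01101011
Add 1:  01101100
Magnitude: 01101100 = 64 + 32 + 8 + 4 = 108
Value: -108



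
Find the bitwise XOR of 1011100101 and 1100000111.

XOR: 1 when bits differ
  1011100101
^ 1100000111
------------
  0111100010
Decimal: 741 ^ 775 = 482



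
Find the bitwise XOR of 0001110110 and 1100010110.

XOR: 1 when bits differ
  0001110110
^ 1100010110
------------
  1101100000
Decimal: 118 ^ 790 = 864



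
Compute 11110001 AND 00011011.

AND: 1 only when both bits are 1
  11110001
& 00011011
----------
  00010001
Decimal: 241 & 27 = 17



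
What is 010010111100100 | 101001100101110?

OR: 1 when either bit is 1
  010010111100100
| 101001100101110
-----------------
  111011111101110
Decimal: 9700 | 21294 = 30702



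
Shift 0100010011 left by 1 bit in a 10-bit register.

Original: 0100010011 (decimal 275)
Shift left by 1 position
Append 1 zero on the right
Result: 1000100110 (decimal 550)
Equivalent: 275 << 1 = 275 × 2^1 = 550



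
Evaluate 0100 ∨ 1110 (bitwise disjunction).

OR: 1 when either bit is 1
  0100
| 1110
------
  1110
Decimal: 4 | 14 = 14



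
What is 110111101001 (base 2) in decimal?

Sum of powers of 2 for each 1-bit:
2^0 + 2^3 + 2^5 + 2^6 + 2^7 + 2^8 + 2^10 + 2^11
= 1 + 8 + 32 + 64 + 128 + 256 + 1024 + 2048
= 3561



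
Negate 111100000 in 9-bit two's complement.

Original (sign bit 1, negative): 111100000
Step 1 - Invert all bits: 000011111
Step 2 - Add 1: 000100000
Verification: 111100000 + 000100000 = 1000000000; discarding the end carry (carry out of the top bit) leaves the 9-bit value 000000000, as required for x + (-x)



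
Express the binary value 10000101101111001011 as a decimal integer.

Sum of powers of 2 for each 1-bit:
2^0 + 2^1 + 2^3 + 2^6 + 2^7 + 2^8 + 2^9 + 2^11 + 2^12 + 2^14 + 2^19
= 1 + 2 + 8 + 64 + 128 + 256 + 512 + 2048 + 4096 + 16384 + 524288
= 547787



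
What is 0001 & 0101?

AND: 1 only when both bits are 1
  0001
& 0101
------
  0001
Decimal: 1 & 5 = 1



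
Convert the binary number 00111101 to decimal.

Sum of powers of 2 for each 1-bit:
2^0 + 2^2 + 2^3 + 2^4 + 2^5
= 1 + 4 + 8 + 16 + 32
= 61



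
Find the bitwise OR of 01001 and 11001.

OR: 1 when either bit is 1
  01001
| 11001
-------
  11001
Decimal: 9 | 25 = 25



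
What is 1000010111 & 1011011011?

AND: 1 only when both bits are 1
  1000010111
& 1011011011
------------
  1000010011
Decimal: 535 & 731 = 531



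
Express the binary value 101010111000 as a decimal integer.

Sum of powers of 2 for each 1-bit:
2^3 + 2^4 + 2^5 + 2^7 + 2^9 + 2^11
= 8 + 16 + 32 + 128 + 512 + 2048
= 2744



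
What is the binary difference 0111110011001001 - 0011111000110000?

Method 1 - Direct subtraction (column by column from the right: bit − bit − borrow-in; if negative, add 2 and borrow 1 from the next column):
borrow: 0111110001100000
        0111110011001001
-       0011111000110000
------------------------
        0011111010011001

Method 2 - Add two's complement:
Two's complement of 0011111000110000: invert → 1100000111001111, add 1 → 1100000111010000
  0111110011001001
+ 1100000111010000
------------------
 10011111010011001  (end carry out of the top bit = 1)
Discarding the end carry: 0011111010011001
Decimal check:
  0111110011001001 = 16384 + 8192 + 4096 + 2048 + 1024 + 128 + 64 + 8 + 1 = 31945
  0011111000110000 = 8192 + 4096 + 2048 + 1024 + 512 + 32 + 16 = 15920
  31945 - 15920 = 16025, and 0011111010011001 = 8192 + 4096 + 2048 + 1024 + 512 + 128 + 16 + 8 + 1 = 16025 ✓



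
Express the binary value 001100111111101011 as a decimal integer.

Sum of powers of 2 for each 1-bit:
2^0 + 2^1 + 2^3 + 2^5 + 2^6 + 2^7 + 2^8 + 2^9 + 2^10 + 2^11 + 2^14 + 2^15
= 1 + 2 + 8 + 32 + 64 + 128 + 256 + 512 + 1024 + 2048 + 16384 + 32768
= 53227



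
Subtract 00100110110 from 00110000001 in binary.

Method 1 - Direct subtraction (column by column from the right: bit − bit − borrow-in; if negative, add 2 and borrow 1 from the next column):
borrow: 00011111100
        00110000001
-       00100110110
-------------------
        00001001011

Method 2 - Add two's complement:
Two's complement of 00100110110: invert → 11011001001, add 1 → 11011001010
  00110000001
+ 11011001010
-------------
 100001001011  (end carry out of the top bit = 1)
Discarding the end carry: 00001001011
Decimal check:
  00110000001 = 256 + 128 + 1 = 385
  00100110110 = 256 + 32 + 16 + 4 + 2 = 310
  385 - 310 = 75, and 00001001011 = 64 + 8 + 2 + 1 = 75 ✓



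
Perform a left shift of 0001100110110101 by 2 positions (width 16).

Original: 0001100110110101 (decimal 6581)
Shift left by 2 positions
Append 2 zeros on the right
Result: 0110011011010100 (decimal 26324)
Equivalent: 6581 << 2 = 6581 × 2^2 = 26324



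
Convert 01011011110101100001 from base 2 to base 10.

Sum of powers of 2 for each 1-bit:
2^0 + 2^5 + 2^6 + 2^8 + 2^10 + 2^11 + 2^12 + 2^13 + 2^15 + 2^16 + 2^18
= 1 + 32 + 64 + 256 + 1024 + 2048 + 4096 + 8192 + 32768 + 65536 + 262144
= 376161



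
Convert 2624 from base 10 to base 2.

Using repeated division by 2:
2624 ÷ 2 = 1312 remainder 0
1312 ÷ 2 = 656 remainder 0
656 ÷ 2 = 328 remainder 0
328 ÷ 2 = 164 remainder 0
164 ÷ 2 = 82 remainder 0
82 ÷ 2 = 41 remainder 0
41 ÷ 2 = 20 remainder 1
20 ÷ 2 = 10 remainder 0
10 ÷ 2 = 5 remainder 0
5 ÷ 2 = 2 remainder 1
2 ÷ 2 = 1 remainder 0
1 ÷ 2 = 0 remainder 1
Reading remainders bottom to top: 101001000000



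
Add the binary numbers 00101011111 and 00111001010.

Add column by column from the right: bit + bit + carry-in; write the sum mod 2, carry 1 when the sum is 2 or 3.
carry:  01110111100
        00101011111
+       00111001010
-------------------
       001100101001
(the carry out of the leftmost column, 0, becomes the leading bit)
Decimal check:
  00101011111 = 256 + 64 + 16 + 8 + 4 + 2 + 1 = 351
  00111001010 = 256 + 128 + 64 + 8 + 2 = 458
  351 + 458 = 809, and 001100101001 = 512 + 256 + 32 + 8 + 1 = 809 ✓



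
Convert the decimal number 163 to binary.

Using repeated division by 2:
163 ÷ 2 = 81 remainder 1
81 ÷ 2 = 40 remainder 1
40 ÷ 2 = 20 remainder 0
20 ÷ 2 = 10 remainder 0
10 ÷ 2 = 5 remainder 0
5 ÷ 2 = 2 remainder 1
2 ÷ 2 = 1 remainder 0
1 ÷ 2 = 0 remainder 1
Reading remainders bottom to top: 10100011



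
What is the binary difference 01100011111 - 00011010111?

Method 1 - Direct subtraction (column by column from the right: bit − bit − borrow-in; if negative, add 2 and borrow 1 from the next column):
borrow: 00110000000
        01100011111
-       00011010111
-------------------
        01001001000

Method 2 - Add two's complement:
Two's complement of 00011010111: invert → 11100101000, add 1 → 11100101001
  01100011111
+ 11100101001
-------------
 101001001000  (end carry out of the top bit = 1)
Discarding the end carry: 01001001000
Decimal check:
  01100011111 = 512 + 256 + 16 + 8 + 4 + 2 + 1 = 799
  00011010111 = 128 + 64 + 16 + 4 + 2 + 1 = 215
  799 - 215 = 584, and 01001001000 = 512 + 64 + 8 = 584 ✓



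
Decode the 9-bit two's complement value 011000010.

Binary: 011000010
Sign bit: 0 (non-negative)
Read directly as an unsigned value:
011000010 = 128 + 64 + 2 = 194
Value: 194



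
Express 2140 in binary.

Using repeated division by 2:
2140 ÷ 2 = 1070 remainder 0
1070 ÷ 2 = 535 remainder 0
535 ÷ 2 = 267 remainder 1
267 ÷ 2 = 133 remainder 1
133 ÷ 2 = 66 remainder 1
66 ÷ 2 = 33 remainder 0
33 ÷ 2 = 16 remainder 1
16 ÷ 2 = 8 remainder 0
8 ÷ 2 = 4 remainder 0
4 ÷ 2 = 2 remainder 0
2 ÷ 2 = 1 remainder 0
1 ÷ 2 = 0 remainder 1
Reading remainders bottom to top: 100001011100



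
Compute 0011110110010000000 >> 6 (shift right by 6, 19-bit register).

Original: 0011110110010000000 (decimal 126080)
Shift right by 6 positions
Drop the 6 low bits; fill with zeros on the left
Result: 0000000011110110010 (decimal 1970)
Equivalent: 126080 >> 6 = 126080 ÷ 2^6 = 1970



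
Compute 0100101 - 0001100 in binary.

Method 1 - Direct subtraction (column by column from the right: bit − bit − borrow-in; if negative, add 2 and borrow 1 from the next column):
borrow: 0110000
        0100101
-       0001100
---------------
        0011001

Method 2 - Add two's complement:
Two's complement of 0001100: invert → 1110011, add 1 → 1110100
  0100101
+ 1110100
---------
 10011001  (end carry out of the top bit = 1)
Discarding the end carry: 0011001
Decimal check:
  0100101 = 32 + 4 + 1 = 37
  0001100 = 8 + 4 = 12
  37 - 12 = 25, and 0011001 = 16 + 8 + 1 = 25 ✓



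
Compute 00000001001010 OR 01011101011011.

OR: 1 when either bit is 1
  00000001001010
| 01011101011011
----------------
  01011101011011
Decimal: 74 | 5979 = 5979



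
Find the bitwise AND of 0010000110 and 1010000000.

AND: 1 only when both bits are 1
  0010000110
& 1010000000
------------
  0010000000
Decimal: 134 & 640 = 128



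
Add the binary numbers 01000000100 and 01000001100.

Add column by column from the right: bit + bit + carry-in; write the sum mod 2, carry 1 when the sum is 2 or 3.
carry:  10000011000
        01000000100
+       01000001100
-------------------
       010000010000
(the carry out of the leftmost column, 0, becomes the leading bit)
Decimal check:
  01000000100 = 512 + 4 = 516
  01000001100 = 512 + 8 + 4 = 524
  516 + 524 = 1040, and 010000010000 = 1024 + 16 = 1040 ✓



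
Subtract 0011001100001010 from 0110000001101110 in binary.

Method 1 - Direct subtraction (column by column from the right: bit − bit − borrow-in; if negative, add 2 and borrow 1 from the next column):
borrow: 0111111000000000
        0110000001101110
-       0011001100001010
------------------------
        0010110101100100

Method 2 - Add two's complement:
Two's complement of 0011001100001010: invert → 1100110011110101, add 1 → 1100110011110110
  0110000001101110
+ 1100110011110110
------------------
 10010110101100100  (end carry out of the top bit = 1)
Discarding the end carry: 0010110101100100
Decimal check:
  0110000001101110 = 16384 + 8192 + 64 + 32 + 8 + 4 + 2 = 24686
  0011001100001010 = 8192 + 4096 + 512 + 256 + 8 + 2 = 13066
  24686 - 13066 = 11620, and 0010110101100100 = 8192 + 2048 + 1024 + 256 + 64 + 32 + 4 = 11620 ✓



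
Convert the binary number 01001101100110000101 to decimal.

Sum of powers of 2 for each 1-bit:
2^0 + 2^2 + 2^7 + 2^8 + 2^11 + 2^12 + 2^14 + 2^15 + 2^18
= 1 + 4 + 128 + 256 + 2048 + 4096 + 16384 + 32768 + 262144
= 317829



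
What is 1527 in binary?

Using repeated division by 2:
1527 ÷ 2 = 763 remainder 1
763 ÷ 2 = 381 remainder 1
381 ÷ 2 = 190 remainder 1
190 ÷ 2 = 95 remainder 0
95 ÷ 2 = 47 remainder 1
47 ÷ 2 = 23 remainder 1
23 ÷ 2 = 11 remainder 1
11 ÷ 2 = 5 remainder 1
5 ÷ 2 = 2 remainder 1
2 ÷ 2 = 1 remainder 0
1 ÷ 2 = 0 remainder 1
Reading remainders bottom to top: 10111110111



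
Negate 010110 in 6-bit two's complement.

Original: 010110
Step 1 - Invert all bits: 101001
Step 2 - Add 1: 101010
Verification: 010110 + 101010 = 1000000; discarding the end carry (carry out of the top bit) leaves the 6-bit value 000000, as required for x + (-x)



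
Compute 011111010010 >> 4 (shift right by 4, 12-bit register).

Original: 011111010010 (decimal 2002)
Shift right by 4 positions
Drop the 4 low bits; fill with zeros on the left
Result: 000001111101 (decimal 125)
Equivalent: 2002 >> 4 = 2002 ÷ 2^4 = 125



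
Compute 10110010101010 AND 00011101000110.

AND: 1 only when both bits are 1
  10110010101010
& 00011101000110
----------------
  00010000000010
Decimal: 11434 & 1862 = 1026



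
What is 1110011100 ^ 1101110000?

XOR: 1 when bits differ
  1110011100
^ 1101110000
------------
  0011101100
Decimal: 924 ^ 880 = 236



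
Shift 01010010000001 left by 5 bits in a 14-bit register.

Original: 01010010000001 (decimal 5249)
Shift left by 5 positions
Append 5 zeros on the right and drop the 5 high bits that overflow the 14-bit width
Result: 01000000100000 (decimal 4128)
Equivalent: 5249 << 5 = 5249 × 2^5 = 167968, truncated to 14 bits = 4128



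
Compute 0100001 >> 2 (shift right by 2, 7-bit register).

Original: 0100001 (decimal 33)
Shift right by 2 positions
Drop the 2 low bits; fill with zeros on the left
Result: 0001000 (decimal 8)
Equivalent: 33 >> 2 = 33 ÷ 2^2 = 8



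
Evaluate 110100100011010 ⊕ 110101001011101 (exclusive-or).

XOR: 1 when bits differ
  110100100011010
^ 110101001011101
-----------------
  000001101000111
Decimal: 26906 ^ 27229 = 839



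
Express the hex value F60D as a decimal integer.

Expand by place value (powers of 16):
Digit values: F = 15, D = 13
F60D = 15 × 16^3 + 6 × 16^2 + 0 × 16^1 + 13 × 16^0
= 15 × 4096 + 6 × 256 + 0 × 16 + 13 × 1
= 61440 + 1536 + 0 + 13
= 62989



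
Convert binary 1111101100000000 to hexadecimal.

Group into 4-bit nibbles from right:
  1111 = F
  1011 = B
  0000 = 0
  0000 = 0
Result: FB00



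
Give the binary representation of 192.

Using repeated division by 2:
192 ÷ 2 = 96 remainder 0
96 ÷ 2 = 48 remainder 0
48 ÷ 2 = 24 remainder 0
24 ÷ 2 = 12 remainder 0
12 ÷ 2 = 6 remainder 0
6 ÷ 2 = 3 remainder 0
3 ÷ 2 = 1 remainder 1
1 ÷ 2 = 0 remainder 1
Reading remainders bottom to top: 11000000



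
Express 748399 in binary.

Using repeated division by 2:
748399 ÷ 2 = 374199 remainder 1
374199 ÷ 2 = 187099 remainder 1
187099 ÷ 2 = 93549 remainder 1
93549 ÷ 2 = 46774 remainder 1
46774 ÷ 2 = 23387 remainder 0
23387 ÷ 2 = 11693 remainder 1
11693 ÷ 2 = 5846 remainder 1
5846 ÷ 2 = 2923 remainder 0
2923 ÷ 2 = 1461 remainder 1
1461 ÷ 2 = 730 remainder 1
730 ÷ 2 = 365 remainder 0
365 ÷ 2 = 182 remainder 1
182 ÷ 2 = 91 remainder 0
91 ÷ 2 = 45 remainder 1
45 ÷ 2 = 22 remainder 1
22 ÷ 2 = 11 remainder 0
11 ÷ 2 = 5 remainder 1
5 ÷ 2 = 2 remainder 1
2 ÷ 2 = 1 remainder 0
1 ÷ 2 = 0 remainder 1
Reading remainders bottom to top: 10110110101101101111



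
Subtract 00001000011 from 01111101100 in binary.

Method 1 - Direct subtraction (column by column from the right: bit − bit − borrow-in; if negative, add 2 and borrow 1 from the next column):
borrow: 00000000110
        01111101100
-       00001000011
-------------------
        01110101001

Method 2 - Add two's complement:
Two's complement of 00001000011: invert → 11110111100, add 1 → 11110111101
  01111101100
+ 11110111101
-------------
 101110101001  (end carry out of the top bit = 1)
Discarding the end carry: 01110101001
Decimal check:
  01111101100 = 512 + 256 + 128 + 64 + 32 + 8 + 4 = 1004
  00001000011 = 64 + 2 + 1 = 67
  1004 - 67 = 937, and 01110101001 = 512 + 256 + 128 + 32 + 8 + 1 = 937 ✓



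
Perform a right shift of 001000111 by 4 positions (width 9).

Original: 001000111 (decimal 71)
Shift right by 4 positions
Drop the 4 low bits; fill with zeros on the left
Result: 000000100 (decimal 4)
Equivalent: 71 >> 4 = 71 ÷ 2^4 = 4



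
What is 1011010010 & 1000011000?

AND: 1 only when both bits are 1
  1011010010
& 1000011000
------------
  1000010000
Decimal: 722 & 536 = 528



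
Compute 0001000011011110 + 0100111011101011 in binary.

Add column by column from the right: bit + bit + carry-in; write the sum mod 2, carry 1 when the sum is 2 or 3.
carry:  0000000111111100
        0001000011011110
+       0100111011101011
------------------------
       00101111111001001
(the carry out of the leftmost column, 0, becomes the leading bit)
Decimal check:
  0001000011011110 = 4096 + 128 + 64 + 16 + 8 + 4 + 2 = 4318
  0100111011101011 = 16384 + 2048 + 1024 + 512 + 128 + 64 + 32 + 8 + 2 + 1 = 20203
  4318 + 20203 = 24521, and 00101111111001001 = 16384 + 4096 + 2048 + 1024 + 512 + 256 + 128 + 64 + 8 + 1 = 24521 ✓



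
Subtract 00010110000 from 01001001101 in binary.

Method 1 - Direct subtraction (column by column from the right: bit − bit − borrow-in; if negative, add 2 and borrow 1 from the next column):
borrow: 01101100000
        01001001101
-       00010110000
-------------------
        00110011101

Method 2 - Add two's complement:
Two's complement of 00010110000: invert → 11101001111, add 1 → 11101010000
  01001001101
+ 11101010000
-------------
 100110011101  (end carry out of the top bit = 1)
Discarding the end carry: 00110011101
Decimal check:
  01001001101 = 512 + 64 + 8 + 4 + 1 = 589
  00010110000 = 128 + 32 + 16 = 176
  589 - 176 = 413, and 00110011101 = 256 + 128 + 16 + 8 + 4 + 1 = 413 ✓



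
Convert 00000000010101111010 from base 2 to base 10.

Sum of powers of 2 for each 1-bit:
2^1 + 2^3 + 2^4 + 2^5 + 2^6 + 2^8 + 2^10
= 2 + 8 + 16 + 32 + 64 + 256 + 1024
= 1402



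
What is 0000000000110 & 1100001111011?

AND: 1 only when both bits are 1
  0000000000110
& 1100001111011
---------------
  0000000000010
Decimal: 6 & 6267 = 2



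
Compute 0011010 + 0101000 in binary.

Add column by column from the right: bit + bit + carry-in; write the sum mod 2, carry 1 when the sum is 2 or 3.
carry:  1110000
        0011010
+       0101000
---------------
       01000010
(the carry out of the leftmost column, 0, becomes the leading bit)
Decimal check:
  0011010 = 16 + 8 + 2 = 26
  0101000 = 32 + 8 = 40
  26 + 40 = 66, and 01000010 = 64 + 2 = 66 ✓



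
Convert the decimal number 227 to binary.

Using repeated division by 2:
227 ÷ 2 = 113 remainder 1
113 ÷ 2 = 56 remainder 1
56 ÷ 2 = 28 remainder 0
28 ÷ 2 = 14 remainder 0
14 ÷ 2 = 7 remainder 0
7 ÷ 2 = 3 remainder 1
3 ÷ 2 = 1 remainder 1
1 ÷ 2 = 0 remainder 1
Reading remainders bottom to top: 11100011



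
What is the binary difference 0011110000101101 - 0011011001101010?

Method 1 - Direct subtraction (column by column from the right: bit − bit − borrow-in; if negative, add 2 and borrow 1 from the next column):
borrow: 0000111110000100
        0011110000101101
-       0011011001101010
------------------------
        0000010111000011

Method 2 - Add two's complement:
Two's complement of 0011011001101010: invert → 1100100110010101, add 1 → 1100100110010110
  0011110000101101
+ 1100100110010110
------------------
 10000010111000011  (end carry out of the top bit = 1)
Discarding the end carry: 0000010111000011
Decimal check:
  0011110000101101 = 8192 + 4096 + 2048 + 1024 + 32 + 8 + 4 + 1 = 15405
  0011011001101010 = 8192 + 4096 + 1024 + 512 + 64 + 32 + 8 + 2 = 13930
  15405 - 13930 = 1475, and 0000010111000011 = 1024 + 256 + 128 + 64 + 2 + 1 = 1475 ✓



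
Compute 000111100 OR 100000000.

OR: 1 when either bit is 1
  000111100
| 100000000
-----------
  100111100
Decimal: 60 | 256 = 316



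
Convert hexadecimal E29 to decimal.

Expand by place value (powers of 16):
Digit values: E = 14
E29 = 14 × 16^2 + 2 × 16^1 + 9 × 16^0
= 14 × 256 + 2 × 16 + 9 × 1
= 3584 + 32 + 9
= 3625



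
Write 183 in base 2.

Using repeated division by 2:
183 ÷ 2 = 91 remainder 1
91 ÷ 2 = 45 remainder 1
45 ÷ 2 = 22 remainder 1
22 ÷ 2 = 11 remainder 0
11 ÷ 2 = 5 remainder 1
5 ÷ 2 = 2 remainder 1
2 ÷ 2 = 1 remainder 0
1 ÷ 2 = 0 remainder 1
Reading remainders bottom to top: 10110111



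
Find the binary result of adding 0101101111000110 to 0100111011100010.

Add column by column from the right: bit + bit + carry-in; write the sum mod 2, carry 1 when the sum is 2 or 3.
carry:  1011111110001100
        0101101111000110
+       0100111011100010
------------------------
       01010101010101000
(the carry out of the leftmost column, 0, becomes the leading bit)
Decimal check:
  0101101111000110 = 16384 + 4096 + 2048 + 512 + 256 + 128 + 64 + 4 + 2 = 23494
  0100111011100010 = 16384 + 2048 + 1024 + 512 + 128 + 64 + 32 + 2 = 20194
  23494 + 20194 = 43688, and 01010101010101000 = 32768 + 8192 + 2048 + 512 + 128 + 32 + 8 = 43688 ✓



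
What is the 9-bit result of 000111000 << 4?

Original: 000111000 (decimal 56)
Shift left by 4 positions
Append 4 zeros on the right and drop the 4 high bits that overflow the 9-bit width
Result: 110000000 (decimal 384)
Equivalent: 56 << 4 = 56 × 2^4 = 896, truncated to 9 bits = 384



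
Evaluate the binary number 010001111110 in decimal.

Sum of powers of 2 for each 1-bit:
2^1 + 2^2 + 2^3 + 2^4 + 2^5 + 2^6 + 2^10
= 2 + 4 + 8 + 16 + 32 + 64 + 1024
= 1150



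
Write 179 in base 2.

Using repeated division by 2:
179 ÷ 2 = 89 remainder 1
89 ÷ 2 = 44 remainder 1
44 ÷ 2 = 22 remainder 0
22 ÷ 2 = 11 remainder 0
11 ÷ 2 = 5 remainder 1
5 ÷ 2 = 2 remainder 1
2 ÷ 2 = 1 remainder 0
1 ÷ 2 = 0 remainder 1
Reading remainders bottom to top: 10110011



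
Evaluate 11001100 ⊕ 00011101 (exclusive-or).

XOR: 1 when bits differ
  11001100
^ 00011101
----------
  11010001
Decimal: 204 ^ 29 = 209



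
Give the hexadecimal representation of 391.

Using repeated division by 16 (digits 10–15 are A–F):
391 ÷ 16 = 24 remainder 7
24 ÷ 16 = 1 remainder 8
1 ÷ 16 = 0 remainder 1
Reading remainders bottom to top: 187



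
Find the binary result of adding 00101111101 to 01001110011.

Add column by column from the right: bit + bit + carry-in; write the sum mod 2, carry 1 when the sum is 2 or 3.
carry:  00011111110
        00101111101
+       01001110011
-------------------
       001111110000
(the carry out of the leftmost column, 0, becomes the leading bit)
Decimal check:
  00101111101 = 256 + 64 + 32 + 16 + 8 + 4 + 1 = 381
  01001110011 = 512 + 64 + 32 + 16 + 2 + 1 = 627
  381 + 627 = 1008, and 001111110000 = 512 + 256 + 128 + 64 + 32 + 16 = 1008 ✓



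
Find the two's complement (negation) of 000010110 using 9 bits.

Original: 000010110
Step 1 - Invert all bits: 111101001
Step 2 - Add 1: 111101010
Verification: 000010110 + 111101010 = 1000000000; discarding the end carry (carry out of the top bit) leaves the 9-bit value 000000000, as required for x + (-x)



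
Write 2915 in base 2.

Using repeated division by 2:
2915 ÷ 2 = 1457 remainder 1
1457 ÷ 2 = 728 remainder 1
728 ÷ 2 = 364 remainder 0
364 ÷ 2 = 182 remainder 0
182 ÷ 2 = 91 remainder 0
91 ÷ 2 = 45 remainder 1
45 ÷ 2 = 22 remainder 1
22 ÷ 2 = 11 remainder 0
11 ÷ 2 = 5 remainder 1
5 ÷ 2 = 2 remainder 1
2 ÷ 2 = 1 remainder 0
1 ÷ 2 = 0 remainder 1
Reading remainders bottom to top: 101101100011



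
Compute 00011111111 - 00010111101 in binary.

Method 1 - Direct subtraction (column by column from the right: bit − bit − borrow-in; if negative, add 2 and borrow 1 from the next column):
borrow: 00000000000
        00011111111
-       00010111101
-------------------
        00001000010

Method 2 - Add two's complement:
Two's complement of 00010111101: invert → 11101000010, add 1 → 11101000011
  00011111111
+ 11101000011
-------------
 100001000010  (end carry out of the top bit = 1)
Discarding the end carry: 00001000010
Decimal check:
  00011111111 = 128 + 64 + 32 + 16 + 8 + 4 + 2 + 1 = 255
  00010111101 = 128 + 32 + 16 + 8 + 4 + 1 = 189
  255 - 189 = 66, and 00001000010 = 64 + 2 = 66 ✓



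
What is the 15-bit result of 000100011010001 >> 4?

Original: 000100011010001 (decimal 2257)
Shift right by 4 positions
Drop the 4 low bits; fill with zeros on the left
Result: 000000010001101 (decimal 141)
Equivalent: 2257 >> 4 = 2257 ÷ 2^4 = 141



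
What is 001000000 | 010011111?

OR: 1 when either bit is 1
  001000000
| 010011111
-----------
  011011111
Decimal: 64 | 159 = 223



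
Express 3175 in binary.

Using repeated division by 2:
3175 ÷ 2 = 1587 remainder 1
1587 ÷ 2 = 793 remainder 1
793 ÷ 2 = 396 remainder 1
396 ÷ 2 = 198 remainder 0
198 ÷ 2 = 99 remainder 0
99 ÷ 2 = 49 remainder 1
49 ÷ 2 = 24 remainder 1
24 ÷ 2 = 12 remainder 0
12 ÷ 2 = 6 remainder 0
6 ÷ 2 = 3 remainder 0
3 ÷ 2 = 1 remainder 1
1 ÷ 2 = 0 remainder 1
Reading remainders bottom to top: 110001100111



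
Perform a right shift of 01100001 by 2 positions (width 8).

Original: 01100001 (decimal 97)
Shift right by 2 positions
Drop the 2 low bits; fill with zeros on the left
Result: 00011000 (decimal 24)
Equivalent: 97 >> 2 = 97 ÷ 2^2 = 24



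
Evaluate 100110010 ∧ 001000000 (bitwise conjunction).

AND: 1 only when both bits are 1
  100110010
& 001000000
-----------
  000000000
Decimal: 306 & 64 = 0



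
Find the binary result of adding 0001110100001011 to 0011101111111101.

Add column by column from the right: bit + bit + carry-in; write the sum mod 2, carry 1 when the sum is 2 or 3.
carry:  0111111111111110
        0001110100001011
+       0011101111111101
------------------------
       00101100100001000
(the carry out of the leftmost column, 0, becomes the leading bit)
Decimal check:
  0001110100001011 = 4096 + 2048 + 1024 + 256 + 8 + 2 + 1 = 7435
  0011101111111101 = 8192 + 4096 + 2048 + 512 + 256 + 128 + 64 + 32 + 16 + 8 + 4 + 1 = 15357
  7435 + 15357 = 22792, and 00101100100001000 = 16384 + 4096 + 2048 + 256 + 8 = 22792 ✓



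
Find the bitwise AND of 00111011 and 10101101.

AND: 1 only when both bits are 1
  00111011
& 10101101
----------
  00101001
Decimal: 59 & 173 = 41



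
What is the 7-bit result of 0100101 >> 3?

Original: 0100101 (decimal 37)
Shift right by 3 positions
Drop the 3 low bits; fill with zeros on the left
Result: 0000100 (decimal 4)
Equivalent: 37 >> 3 = 37 ÷ 2^3 = 4



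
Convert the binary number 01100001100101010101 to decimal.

Sum of powers of 2 for each 1-bit:
2^0 + 2^2 + 2^4 + 2^6 + 2^8 + 2^11 + 2^12 + 2^17 + 2^18
= 1 + 4 + 16 + 64 + 256 + 2048 + 4096 + 131072 + 262144
= 399701



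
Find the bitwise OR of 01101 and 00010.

OR: 1 when either bit is 1
  01101
| 00010
-------
  01111
Decimal: 13 | 2 = 15



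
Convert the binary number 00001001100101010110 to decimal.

Sum of powers of 2 for each 1-bit:
2^1 + 2^2 + 2^4 + 2^6 + 2^8 + 2^11 + 2^12 + 2^15
= 2 + 4 + 16 + 64 + 256 + 2048 + 4096 + 32768
= 39254



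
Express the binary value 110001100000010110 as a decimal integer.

Sum of powers of 2 for each 1-bit:
2^1 + 2^2 + 2^4 + 2^11 + 2^12 + 2^16 + 2^17
= 2 + 4 + 16 + 2048 + 4096 + 65536 + 131072
= 202774



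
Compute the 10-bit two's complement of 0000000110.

Original: 0000000110
Step 1 - Invert all bits: 1111111001
Step 2 - Add 1: 1111111010
Verification: 0000000110 + 1111111010 = 10000000000; discarding the end carry (carry out of the top bit) leaves the 10-bit value 0000000000, as required for x + (-x)



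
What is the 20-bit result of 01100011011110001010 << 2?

Original: 01100011011110001010 (decimal 407434)
Shift left by 2 positions
Append 2 zeros on the right and drop the 2 high bits that overflow the 20-bit width
Result: 10001101111000101000 (decimal 581160)
Equivalent: 407434 << 2 = 407434 × 2^2 = 1629736, truncated to 20 bits = 581160



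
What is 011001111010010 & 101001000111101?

AND: 1 only when both bits are 1
  011001111010010
& 101001000111101
-----------------
  001001000010000
Decimal: 13266 & 21053 = 4624



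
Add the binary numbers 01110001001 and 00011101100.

Add column by column from the right: bit + bit + carry-in; write the sum mod 2, carry 1 when the sum is 2 or 3.
carry:  11100010000
        01110001001
+       00011101100
-------------------
       010001110101
(the carry out of the leftmost column, 0, becomes the leading bit)
Decimal check:
  01110001001 = 512 + 256 + 128 + 8 + 1 = 905
  00011101100 = 128 + 64 + 32 + 8 + 4 = 236
  905 + 236 = 1141, and 010001110101 = 1024 + 64 + 32 + 16 + 4 + 1 = 1141 ✓



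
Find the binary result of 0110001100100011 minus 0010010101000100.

Method 1 - Direct subtraction (column by column from the right: bit − bit − borrow-in; if negative, add 2 and borrow 1 from the next column):
borrow: 0111101110111000
        0110001100100011
-       0010010101000100
------------------------
        0011110111011111

Method 2 - Add two's complement:
Two's complement of 0010010101000100: invert → 1101101010111011, add 1 → 1101101010111100
  0110001100100011
+ 1101101010111100
------------------
 10011110111011111  (end carry out of the top bit = 1)
Discarding the end carry: 0011110111011111
Decimal check:
  0110001100100011 = 16384 + 8192 + 512 + 256 + 32 + 2 + 1 = 25379
  0010010101000100 = 8192 + 1024 + 256 + 64 + 4 = 9540
  25379 - 9540 = 15839, and 0011110111011111 = 8192 + 4096 + 2048 + 1024 + 256 + 128 + 64 + 16 + 8 + 4 + 2 + 1 = 15839 ✓



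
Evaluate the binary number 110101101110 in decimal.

Sum of powers of 2 for each 1-bit:
2^1 + 2^2 + 2^3 + 2^5 + 2^6 + 2^8 + 2^10 + 2^11
= 2 + 4 + 8 + 32 + 64 + 256 + 1024 + 2048
= 3438

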